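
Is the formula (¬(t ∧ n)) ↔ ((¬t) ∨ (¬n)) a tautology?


Build the truth table over {n, t}:
n | t | φ
---------
F | F | T
T | F | T
F | T | T
T | T | T
Every row evaluates to true.

Yes, it is a tautology.


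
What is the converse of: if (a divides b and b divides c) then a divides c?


The converse of (P → Q) is (Q → P). It is not in general equivalent to the original.
Here P = '(a divides b and b divides c)' and Q = 'a divides c'.

If a divides c, then (a divides b and b divides c).


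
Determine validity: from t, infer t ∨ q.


This matches the form of disjunction introduction: the conclusion follows in every model of the premises.

Valid.


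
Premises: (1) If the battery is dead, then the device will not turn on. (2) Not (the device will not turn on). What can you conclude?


Modus tollens: from (P → Q) and ¬Q, infer ¬P.
Q = 'the device will not turn on' is denied; since P → Q, P must also fail.

Not (the battery is dead).


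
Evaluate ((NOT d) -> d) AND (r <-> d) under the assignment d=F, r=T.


Substitute d=F, r=T:
NOT d = T
(NOT d) -> d = T -> F = F
r <-> d = T <-> F = F
((NOT d) -> d) AND (r <-> d) = F AND F = F

F


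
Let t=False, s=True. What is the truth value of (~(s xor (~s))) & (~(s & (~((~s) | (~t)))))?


Substitute t=False, s=True:
~s = False
s xor (~s) = True xor False = True
~(s xor (~s)) = False
~s = False
~t = True
(~s) | (~t) = False | True = True
~((~s) | (~t)) = False
s & (~((~s) | (~t))) = True & False = False
~(s & (~((~s) | (~t)))) = True
(~(s xor (~s))) & (~(s & (~((~s) | (~t))))) = False & True = False

False


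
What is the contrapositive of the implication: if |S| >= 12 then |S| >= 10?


The contrapositive of (P → Q) is (¬Q → ¬P); it is logically equivalent to the original.
Here P = '|S| >= 12' and Q = '|S| >= 10'.

If not (|S| >= 10), then not (|S| >= 12).


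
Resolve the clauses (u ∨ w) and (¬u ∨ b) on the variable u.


The clauses contain complementary literals u and ¬u.
Resolution eliminates this pair and disjoins the remaining literals (merging duplicates).

(w ∨ b)


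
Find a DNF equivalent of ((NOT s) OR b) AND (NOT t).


Step 1: Distribute ∧ over ∨: ((¬s) ∨ b) ∧ (¬t) = ((¬s) ∧ (¬t)) ∨ (b ∧ (¬t)).

((NOT s) AND (NOT t)) OR (b AND (NOT t))


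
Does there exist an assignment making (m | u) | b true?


Search for a satisfying assignment over {b, m, u}.
Try b=True, m=False, u=False: the formula evaluates to True.
A satisfying assignment exists.

Satisfiable.


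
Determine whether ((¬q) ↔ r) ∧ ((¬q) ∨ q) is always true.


Build the truth table over {q, r}:
q | r | φ
---------
F | F | F
T | F | T
F | T | T
T | T | F
Counterexample at row 1: with q=F, r=F, the formula is F.

No, it is not a tautology.


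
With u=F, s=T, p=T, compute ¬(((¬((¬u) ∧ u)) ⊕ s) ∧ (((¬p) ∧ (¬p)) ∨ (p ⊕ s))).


Substitute u=F, s=T, p=T:
… (earlier sub-steps elided)
(¬u) ∧ u = T ∧ F = F
¬((¬u) ∧ u) = T
(¬((¬u) ∧ u)) ⊕ s = T ⊕ T = F
¬p = F
¬p = F
(¬p) ∧ (¬p) = F ∧ F = F
p ⊕ s = T ⊕ T = F
((¬p) ∧ (¬p)) ∨ (p ⊕ s) = F ∨ F = F
((¬((¬u) ∧ u)) ⊕ s) ∧ (((¬p) ∧ (¬p)) ∨ (p ⊕ s)) = F ∧ F = F
¬(((¬((¬u) ∧ u)) ⊕ s) ∧ (((¬p) ∧ (¬p)) ∨ (p ⊕ s))) = T

T


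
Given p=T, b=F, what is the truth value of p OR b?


Disjunction is false only when both operands are false.
Substitute: p=T, b=F.
T OR F evaluates to T.

T


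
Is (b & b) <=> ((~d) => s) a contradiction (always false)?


Truth table over {b, d, s}:
b | d | s | φ
-------------
False | False | False | True
True | False | False | False
False | True | False | False
True | True | False | True
False | False | True | False
True | False | True | True
False | True | True | False
True | True | True | True
Satisfying assignment at row 1: b=False, d=False, s=False gives True.

No, it is not a contradiction.


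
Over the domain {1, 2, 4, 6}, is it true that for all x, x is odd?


Evaluate the predicate on each element: 1:T, 2:F, 4:F, 6:F.
Counterexample x = 2 fails the predicate.

F


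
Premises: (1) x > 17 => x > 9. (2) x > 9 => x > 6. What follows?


Hypothetical syllogism: from (P → Q) and (Q → R), infer (P → R).
Chain the two implications through the shared middle term 'x > 9'.

x > 17 => x > 6


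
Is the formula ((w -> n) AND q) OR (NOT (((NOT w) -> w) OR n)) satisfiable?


Search for a satisfying assignment over {n, q, w}.
Try n=F, q=F, w=F: the formula evaluates to T.
A satisfying assignment exists.

Satisfiable.


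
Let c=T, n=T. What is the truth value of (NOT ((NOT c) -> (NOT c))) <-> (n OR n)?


Substitute c=T, n=T:
NOT c = F
NOT c = F
(NOT c) -> (NOT c) = F -> F = T
NOT ((NOT c) -> (NOT c)) = F
n OR n = T OR T = T
(NOT ((NOT c) -> (NOT c))) <-> (n OR n) = F <-> T = F

F


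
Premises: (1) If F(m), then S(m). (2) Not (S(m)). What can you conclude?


Modus tollens: from (P → Q) and ¬Q, infer ¬P.
Q = 'S(m)' is denied; since P → Q, P must also fail.

Not (F(m)).


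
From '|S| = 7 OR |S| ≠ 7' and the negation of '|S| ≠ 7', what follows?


Disjunctive syllogism: from (P ∨ Q) and ¬P, infer Q.
One disjunct, '|S| ≠ 7', is ruled out; the other must hold.

|S| = 7


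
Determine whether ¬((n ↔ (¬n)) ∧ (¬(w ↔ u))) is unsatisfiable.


Truth table over {n, u, w}:
n | u | w | φ
-------------
F | F | F | T
T | F | F | T
F | T | F | T
T | T | F | T
F | F | T | T
T | F | T | T
F | T | T | T
T | T | T | T
Satisfying assignment at row 1: n=F, u=F, w=F gives T.

No, it is not a contradiction.


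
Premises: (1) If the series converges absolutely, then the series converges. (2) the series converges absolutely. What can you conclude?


Modus ponens: from (P → Q) and P, infer Q.
P = 'the series converges absolutely' is asserted, and P → Q holds, so Q follows.

the series converges.


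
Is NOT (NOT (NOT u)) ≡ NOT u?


Compare truth tables:
u | φ | ψ
---------
F | T | T
T | F | F
The columns φ and ψ agree on every row.

Yes, they are logically equivalent.


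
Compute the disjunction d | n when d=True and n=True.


Disjunction is false only when both operands are false.
Substitute: d=True, n=True.
True | True evaluates to True.

True


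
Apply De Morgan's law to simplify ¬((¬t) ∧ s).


De Morgan: the negation of a conjunction is the disjunction of the negations.
Distribute ¬ across ∧, flipping it to ∨, and negate each literal.

t ∨ (¬s)


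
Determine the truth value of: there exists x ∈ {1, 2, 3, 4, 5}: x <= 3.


Evaluate the predicate on each element: 1:T, 2:T, 3:T, 4:F, 5:F.
Witness x = 1 satisfies the predicate.

T


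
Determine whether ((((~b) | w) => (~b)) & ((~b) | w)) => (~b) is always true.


Build the truth table over {b, w}:
b | w | φ
---------
False | False | True
True | False | True
False | True | True
True | True | True
Every row evaluates to true.

Yes, it is a tautology.


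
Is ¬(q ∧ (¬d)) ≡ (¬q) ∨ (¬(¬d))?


Compare truth tables:
d | q | φ | ψ
-------------
F | F | T | T
T | F | T | T
F | T | F | F
T | T | T | T
The columns φ and ψ agree on every row.

Yes, they are logically equivalent.


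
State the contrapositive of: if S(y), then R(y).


The contrapositive of (P → Q) is (¬Q → ¬P); it is logically equivalent to the original.
Here P = 'S(y)' and Q = 'R(y)'.

If not (R(y)), then not (S(y)).


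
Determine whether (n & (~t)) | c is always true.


Build the truth table over {c, n, t}:
c | n | t | φ
-------------
False | False | False | False
True | False | False | True
False | True | False | True
True | True | False | True
False | False | True | False
True | False | True | True
False | True | True | False
True | True | True | True
Counterexample at row 1: with c=False, n=False, t=False, the formula is False.

No, it is not a tautology.


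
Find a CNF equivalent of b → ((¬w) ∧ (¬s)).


Step 1: Rewrite b → ((¬w) ∧ (¬s)) as ¬b ∨ ((¬w) ∧ (¬s)).
Step 2: Distribute ∨ over ∧.

((¬b) ∨ (¬w)) ∧ ((¬b) ∨ (¬s))


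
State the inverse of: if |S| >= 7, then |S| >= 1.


The inverse of (P → Q) is (¬P → ¬Q). It is equivalent to the converse, not to the original.
Here P = '|S| >= 7' and Q = '|S| >= 1'.

If not (|S| >= 7), then not (|S| >= 1).


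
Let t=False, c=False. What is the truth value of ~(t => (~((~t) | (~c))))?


Substitute t=False, c=False:
~t = True
~c = True
(~t) | (~c) = True | True = True
~((~t) | (~c)) = False
t => (~((~t) | (~c))) = False => False = True
~(t => (~((~t) | (~c)))) = False

False


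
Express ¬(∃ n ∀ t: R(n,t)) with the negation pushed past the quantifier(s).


Negation flips each quantifier (∀↔∃) and negates the inner predicate.
¬(∃ n ∀ t: φ) = ∀ n ∃ t: ¬φ.

∀ n ∃ t: ¬(R(n,t))


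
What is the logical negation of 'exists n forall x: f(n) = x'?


Negation flips each quantifier (∀↔∃) and negates the inner predicate.
¬(exists n forall x: φ) = forall n exists x: ¬φ.

forall n exists x: ~(f(n) = x)


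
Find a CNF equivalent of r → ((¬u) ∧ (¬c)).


Step 1: Rewrite r → ((¬u) ∧ (¬c)) as ¬r ∨ ((¬u) ∧ (¬c)).
Step 2: Distribute ∨ over ∧.

((¬r) ∨ (¬u)) ∧ ((¬r) ∨ (¬c))


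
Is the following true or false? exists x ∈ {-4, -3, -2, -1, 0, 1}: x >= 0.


Evaluate the predicate on each element: -4:False, -3:False, -2:False, -1:False, 0:True, 1:True.
Witness x = 0 satisfies the predicate.

True


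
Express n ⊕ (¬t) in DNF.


Step 1: n ⊕ (¬t) is true exactly when they disagree: (n ∧ ¬(¬t)) ∨ (¬n ∧ (¬t)).
Step 2: Eliminate any double negations (¬¬X = X).

(n ∧ t) ∨ ((¬n) ∧ (¬t))


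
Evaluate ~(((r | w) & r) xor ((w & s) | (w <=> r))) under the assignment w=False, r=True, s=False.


Substitute w=False, r=True, s=False:
r | w = True | False = True
(r | w) & r = True & True = True
w & s = False & False = False
w <=> r = False <=> True = False
(w & s) | (w <=> r) = False | False = False
((r | w) & r) xor ((w & s) | (w <=> r)) = True xor False = True
~(((r | w) & r) xor ((w & s) | (w <=> r))) = False

False


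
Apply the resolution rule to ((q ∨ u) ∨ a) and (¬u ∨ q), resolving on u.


The clauses contain complementary literals u and ¬u.
Resolution eliminates this pair and disjoins the remaining literals (merging duplicates).

(a ∨ q)


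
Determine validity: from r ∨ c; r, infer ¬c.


This is affirming a disjunct (fallacy). There exist truth assignments where the premises are all true but the conclusion is false.

Invalid.


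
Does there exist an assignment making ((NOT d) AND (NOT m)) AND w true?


Search for a satisfying assignment over {d, m, w}.
Try d=F, m=F, w=T: the formula evaluates to T.
A satisfying assignment exists.

Satisfiable.


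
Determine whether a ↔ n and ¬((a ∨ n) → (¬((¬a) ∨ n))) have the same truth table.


Compare truth tables:
a | n | φ | ψ
-------------
F | F | T | F
T | F | F | F
F | T | F | T
T | T | T | T
They differ at row 1 (a=F, n=F): φ=T but ψ=F.

No, they are not logically equivalent.


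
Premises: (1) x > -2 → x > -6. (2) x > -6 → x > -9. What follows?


Hypothetical syllogism: from (P → Q) and (Q → R), infer (P → R).
Chain the two implications through the shared middle term 'x > -6'.

x > -2 → x > -9


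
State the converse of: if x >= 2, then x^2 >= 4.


The converse of (P → Q) is (Q → P). It is not in general equivalent to the original.
Here P = 'x >= 2' and Q = 'x^2 >= 4'.

If x^2 >= 4, then x >= 2.


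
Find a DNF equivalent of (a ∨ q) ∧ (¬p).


Step 1: Distribute ∧ over ∨: (a ∨ q) ∧ (¬p) = (a ∧ (¬p)) ∨ (q ∧ (¬p)).

(a ∧ (¬p)) ∨ (q ∧ (¬p))


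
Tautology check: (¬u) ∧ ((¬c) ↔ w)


Build the truth table over {c, u, w}:
c | u | w | φ
-------------
F | F | F | F
T | F | F | T
F | T | F | F
T | T | F | F
F | F | T | T
T | F | T | F
F | T | T | F
T | T | T | F
Counterexample at row 1: with c=F, u=F, w=F, the formula is F.

No, it is not a tautology.


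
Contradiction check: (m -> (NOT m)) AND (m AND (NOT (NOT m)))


Truth table over {m}:
m | φ
-----
F | F
T | F
Every row is false.

Yes, it is a contradiction.


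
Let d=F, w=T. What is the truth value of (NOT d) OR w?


Substitute d=F, w=T:
NOT d = T
(NOT d) OR w = T OR T = T

T


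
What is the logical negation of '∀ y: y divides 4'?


¬(∀ x: φ) = ∃ x: ¬φ, and ¬(∃ x: φ) = ∀ x: ¬φ.
Apply to the universal statement.

∃ y: ¬(y divides 4)


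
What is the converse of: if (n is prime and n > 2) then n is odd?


The converse of (P → Q) is (Q → P). It is not in general equivalent to the original.
Here P = '(n is prime and n > 2)' and Q = 'n is odd'.

If n is odd, then (n is prime and n > 2).


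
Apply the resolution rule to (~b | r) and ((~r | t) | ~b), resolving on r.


The clauses contain complementary literals r and ~r.
Resolution eliminates this pair and disjoins the remaining literals (merging duplicates).

(~b | t)


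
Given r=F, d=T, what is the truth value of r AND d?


Conjunction is true only when both operands are true.
Substitute: r=F, d=T.
F AND T evaluates to F.

F


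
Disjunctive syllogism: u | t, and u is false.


Disjunctive syllogism: from (P ∨ Q) and ¬P, infer Q.
One disjunct, 'u', is ruled out; the other must hold.

t


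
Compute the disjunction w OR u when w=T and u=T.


Disjunction is false only when both operands are false.
Substitute: w=T, u=T.
T OR T evaluates to T.

T


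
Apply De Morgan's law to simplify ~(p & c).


De Morgan: the negation of a conjunction is the disjunction of the negations.
Distribute ~ across &, flipping it to |, and negate each literal.

(~p) | (~c)


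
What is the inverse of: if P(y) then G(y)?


The inverse of (P → Q) is (¬P → ¬Q). It is equivalent to the converse, not to the original.
Here P = 'P(y)' and Q = 'G(y)'.

If not (P(y)), then not (G(y)).


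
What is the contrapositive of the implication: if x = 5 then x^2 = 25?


The contrapositive of (P → Q) is (¬Q → ¬P); it is logically equivalent to the original.
Here P = 'x = 5' and Q = 'x^2 = 25'.

If not (x^2 = 25), then not (x = 5).


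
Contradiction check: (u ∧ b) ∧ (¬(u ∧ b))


Truth table over {b, u}:
b | u | φ
---------
F | F | F
T | F | F
F | T | F
T | T | F
Every row is false.

Yes, it is a contradiction.


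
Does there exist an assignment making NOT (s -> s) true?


Check all 2 assignments over {s}:
s | φ
-----
F | F
T | F
No assignment makes the formula true.

Unsatisfiable.


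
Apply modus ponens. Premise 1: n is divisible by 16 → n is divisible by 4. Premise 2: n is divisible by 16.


Modus ponens: from (P → Q) and P, infer Q.
P = 'n is divisible by 16' is asserted, and P → Q holds, so Q follows.

n is divisible by 4.


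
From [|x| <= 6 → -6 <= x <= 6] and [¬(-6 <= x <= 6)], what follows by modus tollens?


Modus tollens: from (P → Q) and ¬Q, infer ¬P.
Q = '-6 <= x <= 6' is denied; since P → Q, P must also fail.

Not (|x| <= 6).


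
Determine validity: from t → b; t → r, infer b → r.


This is (no valid rule). There exist truth assignments where the premises are all true but the conclusion is false.

Invalid.


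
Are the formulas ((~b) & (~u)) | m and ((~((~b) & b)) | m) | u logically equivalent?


Compare truth tables:
b | m | u | φ | ψ
-----------------
False | False | False | True | True
True | False | False | False | True
False | True | False | True | True
True | True | False | True | True
False | False | True | False | True
True | False | True | False | True
False | True | True | True | True
True | True | True | True | True
They differ at row 2 (b=True, m=False, u=False): φ=False but ψ=True.

No, they are not logically equivalent.


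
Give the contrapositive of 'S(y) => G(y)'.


The contrapositive of (P → Q) is (¬Q → ¬P); it is logically equivalent to the original.
Here P = 'S(y)' and Q = 'G(y)'.

If not (G(y)), then not (S(y)).


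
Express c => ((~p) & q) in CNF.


Step 1: Rewrite c → ((¬p) ∧ q) as ¬c ∨ ((¬p) ∧ q).
Step 2: Distribute ∨ over ∧.

((~c) | (~p)) & ((~c) | q)


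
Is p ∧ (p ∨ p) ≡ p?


Compare truth tables:
p | φ | ψ
---------
F | F | F
T | T | T
The columns φ and ψ agree on every row.

Yes, they are logically equivalent.


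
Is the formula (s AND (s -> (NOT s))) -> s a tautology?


Build the truth table over {s}:
s | φ
-----
F | T
T | T
Every row evaluates to true.

Yes, it is a tautology.


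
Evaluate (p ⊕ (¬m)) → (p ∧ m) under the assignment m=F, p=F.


Substitute m=F, p=F:
¬m = T
p ⊕ (¬m) = F ⊕ T = T
p ∧ m = F ∧ F = F
(p ⊕ (¬m)) → (p ∧ m) = T → F = F

F


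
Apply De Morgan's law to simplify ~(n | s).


De Morgan: the negation of a disjunction is the conjunction of the negations.
Distribute ~ across |, flipping it to &, and negate each literal.

(~n) & (~s)


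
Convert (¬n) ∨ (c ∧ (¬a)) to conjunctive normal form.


Step 1: Distribute ∨ over ∧: (¬n) ∨ (c ∧ (¬a)) = ((¬n) ∨ c) ∧ ((¬n) ∨ (¬a)).

((¬n) ∨ c) ∧ ((¬n) ∨ (¬a))


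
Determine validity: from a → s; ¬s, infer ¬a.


This matches the form of modus tollens: the conclusion follows in every model of the premises.

Valid.


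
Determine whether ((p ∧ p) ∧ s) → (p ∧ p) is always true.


Build the truth table over {p, s}:
p | s | φ
---------
F | F | T
T | F | T
F | T | T
T | T | T
Every row evaluates to true.

Yes, it is a tautology.


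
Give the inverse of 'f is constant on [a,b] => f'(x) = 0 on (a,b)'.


The inverse of (P → Q) is (¬P → ¬Q). It is equivalent to the converse, not to the original.
Here P = 'f is constant on [a,b]' and Q = 'f'(x) = 0 on (a,b)'.

If not (f is constant on [a,b]), then not (f'(x) = 0 on (a,b)).


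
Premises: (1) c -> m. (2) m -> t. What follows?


Hypothetical syllogism: from (P → Q) and (Q → R), infer (P → R).
Chain the two implications through the shared middle term 'm'.

c -> t


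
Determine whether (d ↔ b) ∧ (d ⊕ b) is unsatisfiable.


Truth table over {b, d}:
b | d | φ
---------
F | F | F
T | F | F
F | T | F
T | T | F
Every row is false.

Yes, it is a contradiction.


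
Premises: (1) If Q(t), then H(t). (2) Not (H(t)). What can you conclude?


Modus tollens: from (P → Q) and ¬Q, infer ¬P.
Q = 'H(t)' is denied; since P → Q, P must also fail.

Not (Q(t)).


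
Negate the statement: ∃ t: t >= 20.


¬(∀ x: φ) = ∃ x: ¬φ, and ¬(∃ x: φ) = ∀ x: ¬φ.
Apply to the existential statement.

∀ t: ¬(t >= 20)


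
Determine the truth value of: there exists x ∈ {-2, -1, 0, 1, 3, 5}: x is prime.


Evaluate the predicate on each element: -2:F, -1:F, 0:F, 1:F, 3:T, 5:T.
Witness x = 3 satisfies the predicate.

T


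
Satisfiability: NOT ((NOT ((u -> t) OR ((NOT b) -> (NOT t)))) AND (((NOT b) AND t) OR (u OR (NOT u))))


Search for a satisfying assignment over {b, t, u}.
Try b=F, t=F, u=F: the formula evaluates to T.
A satisfying assignment exists.

Satisfiable.


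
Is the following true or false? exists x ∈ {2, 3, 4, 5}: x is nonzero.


Evaluate the predicate on each element: 2:True, 3:True, 4:True, 5:True.
Witness x = 2 satisfies the predicate.

True


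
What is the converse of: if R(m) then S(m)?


The converse of (P → Q) is (Q → P). It is not in general equivalent to the original.
Here P = 'R(m)' and Q = 'S(m)'.

If S(m), then R(m).


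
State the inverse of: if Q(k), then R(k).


The inverse of (P → Q) is (¬P → ¬Q). It is equivalent to the converse, not to the original.
Here P = 'Q(k)' and Q = 'R(k)'.

If not (Q(k)), then not (R(k)).


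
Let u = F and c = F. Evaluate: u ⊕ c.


Exclusive or is true when exactly one operand is true.
Substitute: u=F, c=F.
F ⊕ F evaluates to F.

F


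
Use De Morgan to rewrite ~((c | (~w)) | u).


De Morgan: the negation of a disjunction is the conjunction of the negations.
Distribute ~ across |, flipping it to &, and negate each literal.

((~c) & w) & (~u)


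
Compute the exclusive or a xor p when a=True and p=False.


Exclusive or is true when exactly one operand is true.
Substitute: a=True, p=False.
True xor False evaluates to True.

True


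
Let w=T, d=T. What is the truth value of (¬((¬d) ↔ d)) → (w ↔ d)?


Substitute w=T, d=T:
¬d = F
(¬d) ↔ d = F ↔ T = F
¬((¬d) ↔ d) = T
w ↔ d = T ↔ T = T
(¬((¬d) ↔ d)) → (w ↔ d) = T → T = T

T


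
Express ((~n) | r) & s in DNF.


Step 1: Distribute ∧ over ∨: ((¬n) ∨ r) ∧ s = ((¬n) ∧ s) ∨ (r ∧ s).

((~n) & s) | (r & s)


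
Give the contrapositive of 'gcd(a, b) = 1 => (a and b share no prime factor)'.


The contrapositive of (P → Q) is (¬Q → ¬P); it is logically equivalent to the original.
Here P = 'gcd(a, b) = 1' and Q = '(a and b share no prime factor)'.

If not ((a and b share no prime factor)), then not (gcd(a, b) = 1).


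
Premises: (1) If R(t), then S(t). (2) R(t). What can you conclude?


Modus ponens: from (P → Q) and P, infer Q.
P = 'R(t)' is asserted, and P → Q holds, so Q follows.

S(t).


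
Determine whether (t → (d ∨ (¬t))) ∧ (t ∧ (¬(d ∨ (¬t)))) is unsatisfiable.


Truth table over {d, t}:
d | t | φ
---------
F | F | F
T | F | F
F | T | F
T | T | F
Every row is false.

Yes, it is a contradiction.


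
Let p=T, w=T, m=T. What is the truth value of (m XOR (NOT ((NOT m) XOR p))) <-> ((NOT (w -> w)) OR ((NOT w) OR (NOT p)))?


Substitute p=T, w=T, m=T:
… (earlier sub-steps elided)
(NOT m) XOR p = F XOR T = T
NOT ((NOT m) XOR p) = F
m XOR (NOT ((NOT m) XOR p)) = T XOR F = T
w -> w = T -> T = T
NOT (w -> w) = F
NOT w = F
NOT p = F
(NOT w) OR (NOT p) = F OR F = F
(NOT (w -> w)) OR ((NOT w) OR (NOT p)) = F OR F = F
(m XOR (NOT ((NOT m) XOR p))) <-> ((NOT (w -> w)) OR ((NOT w) OR (NOT p))) = T <-> F = F

F


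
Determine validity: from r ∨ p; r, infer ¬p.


This is affirming a disjunct (fallacy). There exist truth assignments where the premises are all true but the conclusion is false.

Invalid.


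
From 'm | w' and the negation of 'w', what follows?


Disjunctive syllogism: from (P ∨ Q) and ¬P, infer Q.
One disjunct, 'w', is ruled out; the other must hold.

m


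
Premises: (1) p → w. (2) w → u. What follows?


Hypothetical syllogism: from (P → Q) and (Q → R), infer (P → R).
Chain the two implications through the shared middle term 'w'.

p → u


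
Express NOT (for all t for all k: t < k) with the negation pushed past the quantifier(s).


Negation flips each quantifier (∀↔∃) and negates the inner predicate.
¬(for all t for all k: φ) = there exists t there exists k: ¬φ.

there exists t there exists k: NOT(t < k)


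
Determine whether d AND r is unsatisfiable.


Truth table over {d, r}:
d | r | φ
---------
F | F | F
T | F | F
F | T | F
T | T | T
Satisfying assignment at row 4: d=T, r=T gives T.

No, it is not a contradiction.


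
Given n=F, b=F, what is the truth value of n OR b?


Disjunction is false only when both operands are false.
Substitute: n=F, b=F.
F OR F evaluates to F.

F


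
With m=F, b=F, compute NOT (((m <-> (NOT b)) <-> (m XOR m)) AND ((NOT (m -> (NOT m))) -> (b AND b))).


Substitute m=F, b=F:
… (earlier sub-steps elided)
m <-> (NOT b) = F <-> T = F
m XOR m = F XOR F = F
(m <-> (NOT b)) <-> (m XOR m) = F <-> F = T
NOT m = T
m -> (NOT m) = F -> T = T
NOT (m -> (NOT m)) = F
b AND b = F AND F = F
(NOT (m -> (NOT m))) -> (b AND b) = F -> F = T
((m <-> (NOT b)) <-> (m XOR m)) AND ((NOT (m -> (NOT m))) -> (b AND b)) = T AND T = T
NOT (((m <-> (NOT b)) <-> (m XOR m)) AND ((NOT (m -> (NOT m))) -> (b AND b))) = F

F


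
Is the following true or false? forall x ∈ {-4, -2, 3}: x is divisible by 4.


Evaluate the predicate on each element: -4:True, -2:False, 3:False.
Counterexample x = -2 fails the predicate.

False


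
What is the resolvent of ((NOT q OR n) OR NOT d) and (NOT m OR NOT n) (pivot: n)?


The clauses contain complementary literals n and NOTn.
Resolution eliminates this pair and disjoins the remaining literals (merging duplicates).

((NOT q OR NOT d) OR NOT m)


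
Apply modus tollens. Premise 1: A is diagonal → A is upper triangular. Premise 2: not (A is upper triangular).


Modus tollens: from (P → Q) and ¬Q, infer ¬P.
Q = 'A is upper triangular' is denied; since P → Q, P must also fail.

Not (A is diagonal).


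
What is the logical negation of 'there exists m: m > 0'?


¬(for all x: φ) = there exists x: ¬φ, and ¬(there exists x: φ) = for all x: ¬φ.
Apply to the existential statement.

for all m: NOT(m > 0)


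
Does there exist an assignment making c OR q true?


Search for a satisfying assignment over {c, q}.
Try c=T, q=F: the formula evaluates to T.
A satisfying assignment exists.

Satisfiable.


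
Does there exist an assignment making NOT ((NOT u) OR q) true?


Search for a satisfying assignment over {q, u}.
Try q=F, u=T: the formula evaluates to T.
A satisfying assignment exists.

Satisfiable.


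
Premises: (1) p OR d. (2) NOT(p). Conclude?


Disjunctive syllogism: from (P ∨ Q) and ¬P, infer Q.
One disjunct, 'p', is ruled out; the other must hold.

d


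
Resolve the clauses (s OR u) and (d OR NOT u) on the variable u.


The clauses contain complementary literals u and NOTu.
Resolution eliminates this pair and disjoins the remaining literals (merging duplicates).

(s OR d)


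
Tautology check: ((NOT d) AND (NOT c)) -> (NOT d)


Build the truth table over {c, d}:
c | d | φ
---------
F | F | T
T | F | T
F | T | T
T | T | T
Every row evaluates to true.

Yes, it is a tautology.


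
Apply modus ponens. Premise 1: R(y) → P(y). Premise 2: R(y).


Modus ponens: from (P → Q) and P, infer Q.
P = 'R(y)' is asserted, and P → Q holds, so Q follows.

P(y).


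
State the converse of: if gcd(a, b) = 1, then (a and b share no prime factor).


The converse of (P → Q) is (Q → P). It is not in general equivalent to the original.
Here P = 'gcd(a, b) = 1' and Q = '(a and b share no prime factor)'.

If (a and b share no prime factor), then gcd(a, b) = 1.


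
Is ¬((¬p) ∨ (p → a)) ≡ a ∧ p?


Compare truth tables:
a | p | φ | ψ
-------------
F | F | F | F
T | F | F | F
F | T | T | F
T | T | F | T
They differ at row 3 (a=F, p=T): φ=T but ψ=F.

No, they are not logically equivalent.


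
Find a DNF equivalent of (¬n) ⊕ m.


Step 1: (¬n) ⊕ m is true exactly when they disagree: ((¬n) ∧ ¬m) ∨ (¬(¬n) ∧ m).
Step 2: Eliminate any double negations (¬¬X = X).

((¬n) ∧ (¬m)) ∨ (n ∧ m)


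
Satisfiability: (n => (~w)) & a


Search for a satisfying assignment over {a, n, w}.
Try a=True, n=False, w=False: the formula evaluates to True.
A satisfying assignment exists.

Satisfiable.


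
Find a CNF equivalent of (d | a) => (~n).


Step 1: Rewrite as ¬(d ∨ a) ∨ (¬n) = (¬d ∧ ¬a) ∨ (¬n).
Step 2: Distribute ∨ over ∧.

((~d) | (~n)) & ((~a) | (~n))


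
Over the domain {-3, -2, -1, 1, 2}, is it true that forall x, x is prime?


Evaluate the predicate on each element: -3:False, -2:False, -1:False, 1:False, 2:True.
Counterexample x = -3 fails the predicate.

False


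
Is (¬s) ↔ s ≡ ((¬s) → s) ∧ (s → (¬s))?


Compare truth tables:
s | φ | ψ
---------
F | F | F
T | F | F
The columns φ and ψ agree on every row.

Yes, they are logically equivalent.


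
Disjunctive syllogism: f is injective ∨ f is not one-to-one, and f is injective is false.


Disjunctive syllogism: from (P ∨ Q) and ¬P, infer Q.
One disjunct, 'f is injective', is ruled out; the other must hold.

f is not one-to-one


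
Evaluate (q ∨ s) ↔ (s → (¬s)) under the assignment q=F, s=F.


Substitute q=F, s=F:
q ∨ s = F ∨ F = F
¬s = T
s → (¬s) = F → T = T
(q ∨ s) ↔ (s → (¬s)) = F ↔ T = F

F


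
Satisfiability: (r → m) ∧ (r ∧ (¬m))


Check all 4 assignments over {m, r}:
m | r | φ
---------
F | F | F
T | F | F
F | T | F
T | T | F
No assignment makes the formula true.

Unsatisfiable.


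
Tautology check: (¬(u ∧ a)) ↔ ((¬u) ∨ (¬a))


Build the truth table over {a, u}:
a | u | φ
---------
F | F | T
T | F | T
F | T | T
T | T | T
Every row evaluates to true.

Yes, it is a tautology.


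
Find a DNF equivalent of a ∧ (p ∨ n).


Step 1: Distribute ∧ over ∨: a ∧ (p ∨ n) = (a ∧ p) ∨ (a ∧ n).

(a ∧ p) ∨ (a ∧ n)


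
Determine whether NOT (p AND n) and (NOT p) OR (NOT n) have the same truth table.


Compare truth tables:
n | p | φ | ψ
-------------
F | F | T | T
T | F | T | T
F | T | T | T
T | T | F | F
The columns φ and ψ agree on every row.

Yes, they are logically equivalent.


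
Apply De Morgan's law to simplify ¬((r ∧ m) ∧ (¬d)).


De Morgan: the negation of a conjunction is the disjunction of the negations.
Distribute ¬ across ∧, flipping it to ∨, and negate each literal.

((¬r) ∨ (¬m)) ∨ d


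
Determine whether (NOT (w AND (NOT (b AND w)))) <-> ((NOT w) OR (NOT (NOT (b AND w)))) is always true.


Build the truth table over {b, w}:
b | w | φ
---------
F | F | T
T | F | T
F | T | T
T | T | T
Every row evaluates to true.

Yes, it is a tautology.


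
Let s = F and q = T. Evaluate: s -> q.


Implication is false only when antecedent is true and consequent is false.
Substitute: s=F, q=T.
F -> T evaluates to T.

T


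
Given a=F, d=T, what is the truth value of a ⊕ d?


Exclusive or is true when exactly one operand is true.
Substitute: a=F, d=T.
F ⊕ T evaluates to T.

T


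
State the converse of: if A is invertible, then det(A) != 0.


The converse of (P → Q) is (Q → P). It is not in general equivalent to the original.
Here P = 'A is invertible' and Q = 'det(A) != 0'.

If det(A) != 0, then A is invertible.


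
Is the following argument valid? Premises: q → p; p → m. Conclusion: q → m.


This matches the form of hypothetical syllogism: the conclusion follows in every model of the premises.

Valid.


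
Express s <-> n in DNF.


Step 1: s ↔ n is true exactly when both agree: (s ∧ n) ∨ (¬s ∧ ¬n).

(s AND n) OR ((NOT s) AND (NOT n))


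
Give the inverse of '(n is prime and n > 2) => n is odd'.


The inverse of (P → Q) is (¬P → ¬Q). It is equivalent to the converse, not to the original.
Here P = '(n is prime and n > 2)' and Q = 'n is odd'.

If not ((n is prime and n > 2)), then not (n is odd).


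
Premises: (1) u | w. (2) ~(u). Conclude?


Disjunctive syllogism: from (P ∨ Q) and ¬P, infer Q.
One disjunct, 'u', is ruled out; the other must hold.

w


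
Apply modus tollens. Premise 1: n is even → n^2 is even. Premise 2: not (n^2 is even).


Modus tollens: from (P → Q) and ¬Q, infer ¬P.
Q = 'n^2 is even' is denied; since P → Q, P must also fail.

Not (n is even).


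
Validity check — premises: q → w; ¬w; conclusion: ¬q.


This matches the form of modus tollens: the conclusion follows in every model of the premises.

Valid.


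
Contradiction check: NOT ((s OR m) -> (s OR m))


Truth table over {m, s}:
m | s | φ
---------
F | F | F
T | F | F
F | T | F
T | T | F
Every row is false.

Yes, it is a contradiction.


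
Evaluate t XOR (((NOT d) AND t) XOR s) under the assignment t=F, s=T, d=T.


Substitute t=F, s=T, d=T:
NOT d = F
(NOT d) AND t = F AND F = F
((NOT d) AND t) XOR s = F XOR T = T
t XOR (((NOT d) AND t) XOR s) = F XOR T = T

T


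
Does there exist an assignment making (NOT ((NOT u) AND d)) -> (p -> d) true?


Search for a satisfying assignment over {d, p, u}.
Try d=F, p=F, u=F: the formula evaluates to T.
A satisfying assignment exists.

Satisfiable.


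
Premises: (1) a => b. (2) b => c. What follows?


Hypothetical syllogism: from (P → Q) and (Q → R), infer (P → R).
Chain the two implications through the shared middle term 'b'.

a => c


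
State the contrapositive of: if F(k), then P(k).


The contrapositive of (P → Q) is (¬Q → ¬P); it is logically equivalent to the original.
Here P = 'F(k)' and Q = 'P(k)'.

If not (P(k)), then not (F(k)).


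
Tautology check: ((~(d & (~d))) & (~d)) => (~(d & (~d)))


Build the truth table over {d}:
d | φ
-----
False | True
True | True
Every row evaluates to true.

Yes, it is a tautology.


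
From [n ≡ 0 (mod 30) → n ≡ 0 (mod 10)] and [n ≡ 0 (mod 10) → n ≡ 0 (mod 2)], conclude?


Hypothetical syllogism: from (P → Q) and (Q → R), infer (P → R).
Chain the two implications through the shared middle term 'n ≡ 0 (mod 10)'.

n ≡ 0 (mod 30) → n ≡ 0 (mod 2)


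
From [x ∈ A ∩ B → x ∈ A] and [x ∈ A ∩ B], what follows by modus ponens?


Modus ponens: from (P → Q) and P, infer Q.
P = 'x ∈ A ∩ B' is asserted, and P → Q holds, so Q follows.

x ∈ A.


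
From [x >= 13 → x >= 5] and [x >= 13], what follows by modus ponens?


Modus ponens: from (P → Q) and P, infer Q.
P = 'x >= 13' is asserted, and P → Q holds, so Q follows.

x >= 5.


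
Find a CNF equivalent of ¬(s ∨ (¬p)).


Step 1: Apply De Morgan: ¬(s ∨ (¬p)) = ¬s ∧ ¬(¬p).
Step 2: Eliminate any double negations (¬¬X = X).

(¬s) ∧ p


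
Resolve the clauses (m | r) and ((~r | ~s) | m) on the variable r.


The clauses contain complementary literals r and ~r.
Resolution eliminates this pair and disjoins the remaining literals (merging duplicates).

(m | ~s)


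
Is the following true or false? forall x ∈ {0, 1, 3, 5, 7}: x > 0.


Evaluate the predicate on each element: 0:False, 1:True, 3:True, 5:True, 7:True.
Counterexample x = 0 fails the predicate.

False


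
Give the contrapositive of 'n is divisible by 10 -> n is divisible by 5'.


The contrapositive of (P → Q) is (¬Q → ¬P); it is logically equivalent to the original.
Here P = 'n is divisible by 10' and Q = 'n is divisible by 5'.

If not (n is divisible by 5), then not (n is divisible by 10).


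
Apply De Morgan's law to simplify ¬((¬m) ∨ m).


De Morgan: the negation of a disjunction is the conjunction of the negations.
Distribute ¬ across ∨, flipping it to ∧, and negate each literal.

m ∧ (¬m)


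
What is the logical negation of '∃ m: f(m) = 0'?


¬(∀ x: φ) = ∃ x: ¬φ, and ¬(∃ x: φ) = ∀ x: ¬φ.
Apply to the existential statement.

∀ m: ¬(f(m) = 0)


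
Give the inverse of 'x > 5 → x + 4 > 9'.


The inverse of (P → Q) is (¬P → ¬Q). It is equivalent to the converse, not to the original.
Here P = 'x > 5' and Q = 'x + 4 > 9'.

If not (x > 5), then not (x + 4 > 9).


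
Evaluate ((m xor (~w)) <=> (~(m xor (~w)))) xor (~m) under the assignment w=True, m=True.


Substitute w=True, m=True:
~w = False
m xor (~w) = True xor False = True
~w = False
m xor (~w) = True xor False = True
~(m xor (~w)) = False
(m xor (~w)) <=> (~(m xor (~w))) = True <=> False = False
~m = False
((m xor (~w)) <=> (~(m xor (~w)))) xor (~m) = False xor False = False

False


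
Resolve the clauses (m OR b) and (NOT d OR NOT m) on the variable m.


The clauses contain complementary literals m and NOTm.
Resolution eliminates this pair and disjoins the remaining literals (merging duplicates).

(b OR NOT d)


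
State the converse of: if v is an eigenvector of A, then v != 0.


The converse of (P → Q) is (Q → P). It is not in general equivalent to the original.
Here P = 'v is an eigenvector of A' and Q = 'v != 0'.

If v != 0, then v is an eigenvector of A.


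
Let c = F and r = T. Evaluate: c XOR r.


Exclusive or is true when exactly one operand is true.
Substitute: c=F, r=T.
F XOR T evaluates to T.

T


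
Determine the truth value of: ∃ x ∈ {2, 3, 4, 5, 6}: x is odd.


Evaluate the predicate on each element: 2:F, 3:T, 4:F, 5:T, 6:F.
Witness x = 3 satisfies the predicate.

T


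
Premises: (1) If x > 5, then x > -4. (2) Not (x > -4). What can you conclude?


Modus tollens: from (P → Q) and ¬Q, infer ¬P.
Q = 'x > -4' is denied; since P → Q, P must also fail.

Not (x > 5).


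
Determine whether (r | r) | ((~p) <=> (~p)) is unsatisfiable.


Truth table over {p, r}:
p | r | φ
---------
False | False | True
True | False | True
False | True | True
True | True | True
Satisfying assignment at row 1: p=False, r=False gives True.

No, it is not a contradiction.


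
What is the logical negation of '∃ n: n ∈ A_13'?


¬(∀ x: φ) = ∃ x: ¬φ, and ¬(∃ x: φ) = ∀ x: ¬φ.
Apply to the existential statement.

∀ n: ¬(n ∈ A_13)


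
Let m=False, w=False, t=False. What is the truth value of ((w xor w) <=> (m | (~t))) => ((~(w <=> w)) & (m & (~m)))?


Substitute m=False, w=False, t=False:
w xor w = False xor False = False
~t = True
m | (~t) = False | True = True
(w xor w) <=> (m | (~t)) = False <=> True = False
w <=> w = False <=> False = True
~(w <=> w) = False
~m = True
m & (~m) = False & True = False
(~(w <=> w)) & (m & (~m)) = False & False = False
((w xor w) <=> (m | (~t))) => ((~(w <=> w)) & (m & (~m))) = False => False = True

True


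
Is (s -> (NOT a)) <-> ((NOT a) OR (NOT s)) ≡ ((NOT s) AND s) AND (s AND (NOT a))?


Compare truth tables:
a | s | φ | ψ
-------------
F | F | T | F
T | F | T | F
F | T | T | F
T | T | T | F
They differ at row 1 (a=F, s=F): φ=T but ψ=F.

No, they are not logically equivalent.


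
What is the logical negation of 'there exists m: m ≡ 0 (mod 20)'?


¬(for all x: φ) = there exists x: ¬φ, and ¬(there exists x: φ) = for all x: ¬φ.
Apply to the existential statement.

for all m: NOT(m ≡ 0 (mod 20))


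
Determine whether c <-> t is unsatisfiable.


Truth table over {c, t}:
c | t | φ
---------
F | F | T
T | F | F
F | T | F
T | T | T
Satisfying assignment at row 1: c=F, t=F gives T.

No, it is not a contradiction.


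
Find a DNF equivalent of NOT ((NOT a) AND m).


Step 1: Apply De Morgan: ¬((¬a) ∧ m) = ¬(¬a) ∨ ¬m.
Step 2: Eliminate any double negations (¬¬X = X).

a OR (NOT m)


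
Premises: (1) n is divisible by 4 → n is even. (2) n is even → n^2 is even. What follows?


Hypothetical syllogism: from (P → Q) and (Q → R), infer (P → R).
Chain the two implications through the shared middle term 'n is even'.

n is divisible by 4 → n^2 is even


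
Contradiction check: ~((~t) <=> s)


Truth table over {s, t}:
s | t | φ
---------
False | False | True
True | False | False
False | True | False
True | True | True
Satisfying assignment at row 1: s=False, t=False gives True.

No, it is not a contradiction.


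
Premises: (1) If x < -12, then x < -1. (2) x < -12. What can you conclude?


Modus ponens: from (P → Q) and P, infer Q.
P = 'x < -12' is asserted, and P → Q holds, so Q follows.

x < -1.


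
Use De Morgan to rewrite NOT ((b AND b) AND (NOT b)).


De Morgan: the negation of a conjunction is the disjunction of the negations.
Distribute NOT across AND, flipping it to OR, and negate each literal.

((NOT b) OR (NOT b)) OR b


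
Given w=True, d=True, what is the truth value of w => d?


Implication is false only when antecedent is true and consequent is false.
Substitute: w=True, d=True.
True => True evaluates to True.

True


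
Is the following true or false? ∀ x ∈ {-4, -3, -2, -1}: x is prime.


Evaluate the predicate on each element: -4:F, -3:F, -2:F, -1:F.
Counterexample x = -4 fails the predicate.

F
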